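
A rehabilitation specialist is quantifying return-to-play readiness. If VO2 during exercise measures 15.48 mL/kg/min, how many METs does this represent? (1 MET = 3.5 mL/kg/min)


METs = VO2 / 3.5 = 15.48 / 3.5 = 4.42

4.42 METs


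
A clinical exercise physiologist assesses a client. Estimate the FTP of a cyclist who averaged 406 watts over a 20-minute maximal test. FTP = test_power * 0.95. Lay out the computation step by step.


FTP = 406 * 0.95 = 385.7 W

385.7 W


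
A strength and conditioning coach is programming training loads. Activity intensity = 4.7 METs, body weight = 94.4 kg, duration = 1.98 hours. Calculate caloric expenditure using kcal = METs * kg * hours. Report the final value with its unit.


kcal = 4.7 * 94.4 * 1.98
= 443.68 * 1.98
= 878.49 kcal

878.49 kcal


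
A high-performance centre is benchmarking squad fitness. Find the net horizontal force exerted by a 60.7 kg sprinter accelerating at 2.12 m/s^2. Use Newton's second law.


Newton's second law: F = m * a
F = 60.7 * 2.12 = 128.68 N

128.68 N


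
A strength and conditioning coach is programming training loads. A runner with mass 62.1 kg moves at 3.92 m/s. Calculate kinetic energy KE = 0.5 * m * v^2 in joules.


v^2 = 3.92^2 = 15.3664
KE = 0.5 * 62.1 * 15.3664
= 477.13 J

477.13 J


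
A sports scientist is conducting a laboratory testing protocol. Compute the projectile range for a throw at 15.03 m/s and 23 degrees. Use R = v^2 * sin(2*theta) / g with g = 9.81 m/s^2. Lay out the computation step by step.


Two times the angle = 46 degrees
sin(46) = 0.71934
R = 225.9009 * 0.71934 / 9.81 = 16.565 m

16.565 m


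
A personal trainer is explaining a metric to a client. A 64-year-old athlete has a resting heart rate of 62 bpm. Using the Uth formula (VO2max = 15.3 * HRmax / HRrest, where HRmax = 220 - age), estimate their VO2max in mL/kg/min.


HRmax = 220 - 64 = 156 bpm
Ratio = HRmax / HRrest = 156 / 62 = 2.5161
VO2max = 15.3 * 2.5161 = 38.5 mL/kg/min

38.5 mL/kg/min


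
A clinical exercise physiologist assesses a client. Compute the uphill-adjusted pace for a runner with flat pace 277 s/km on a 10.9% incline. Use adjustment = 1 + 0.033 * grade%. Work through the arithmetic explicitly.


Adjustment factor = 1 + 0.033 * 10.9 = 1.3597
Grade-adjusted pace = 277 * 1.3597 = 376.64 s/km

376.64 s/km


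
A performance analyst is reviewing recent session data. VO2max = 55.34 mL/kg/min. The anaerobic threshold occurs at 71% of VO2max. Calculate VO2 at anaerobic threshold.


AT fraction = 71 / 100 = 0.71
AT VO2 = 55.34 * 0.71
= 39.29 mL/kg/min

39.29 mL/kg/min


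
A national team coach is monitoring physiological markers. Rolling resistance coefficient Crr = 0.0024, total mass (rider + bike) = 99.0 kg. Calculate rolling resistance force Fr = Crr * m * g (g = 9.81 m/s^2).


Fr = Crr * m * g
= 0.0024 * 99.0 * 9.81
= 2.331 N

2.331 N


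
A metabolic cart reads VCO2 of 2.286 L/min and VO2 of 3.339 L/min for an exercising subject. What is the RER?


RER = VCO2 / VO2 = 2.286 / 3.339 = 0.6846

0.6846


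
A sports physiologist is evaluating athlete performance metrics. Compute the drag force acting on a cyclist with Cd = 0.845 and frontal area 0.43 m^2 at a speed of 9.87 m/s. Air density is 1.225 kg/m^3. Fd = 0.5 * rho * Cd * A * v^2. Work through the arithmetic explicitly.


Step 1: v^2 = 97.4169
Step 2: Fd = 0.5 * 1.225 * 0.845 * 0.43 * 97.4169
= 21.68 N

21.68 N


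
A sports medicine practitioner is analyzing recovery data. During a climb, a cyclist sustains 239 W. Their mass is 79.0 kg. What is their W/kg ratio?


Power-to-weight = 239 W / 79.0 kg
= 3.025 W/kg

3.025 W/kg


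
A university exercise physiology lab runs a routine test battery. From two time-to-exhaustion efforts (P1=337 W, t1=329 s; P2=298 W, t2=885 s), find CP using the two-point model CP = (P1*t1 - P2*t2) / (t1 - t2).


Work in trial 1 = 110873 J
Work in trial 2 = 263730 J
Delta work = -152857 J
Delta time = -556 s
CP = -152857 / -556 = 274.92 W

274.92 W


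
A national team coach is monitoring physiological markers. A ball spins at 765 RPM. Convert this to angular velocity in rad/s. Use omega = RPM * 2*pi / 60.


omega = 765 * 2 * pi / 60
= 765 * 6.28318531 / 60
= 4806.637 / 60
= 80.111 rad/s

80.111 rad/s


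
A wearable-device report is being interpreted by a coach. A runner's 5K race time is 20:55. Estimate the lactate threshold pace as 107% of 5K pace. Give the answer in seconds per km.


Total race time = 20*60 + 55 = 1255 seconds
5K pace = 1255 / 5 = 251.0 sec/km
LT pace = 251.0 * 1.07 = 268.57 sec/km

268.57 s/km


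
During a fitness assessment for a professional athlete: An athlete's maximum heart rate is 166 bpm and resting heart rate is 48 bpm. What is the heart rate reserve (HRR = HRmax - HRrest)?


HRR = HRmax - HRrest
= 166 - 48
= 118 bpm

118 bpm


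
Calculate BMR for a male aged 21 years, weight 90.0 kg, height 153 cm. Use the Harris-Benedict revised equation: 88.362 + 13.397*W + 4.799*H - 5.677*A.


Substituting values:
W term = 13.397 * 90.0 = 1205.73
H term = 4.799 * 153 = 734.247
A term = 5.677 * 21 = 119.217
BMR = 1909.12 kcal/day

1909.12 kcal/day


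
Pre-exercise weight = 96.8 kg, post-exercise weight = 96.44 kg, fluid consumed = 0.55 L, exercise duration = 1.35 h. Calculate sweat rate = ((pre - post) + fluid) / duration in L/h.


Weight loss = 96.8 - 96.44 = 0.36 kg (approx L)
Total sweat = 0.36 + 0.55 = 0.91 L
Sweat rate = 0.91 / 1.35 = 0.674 L/h

0.674 L/h


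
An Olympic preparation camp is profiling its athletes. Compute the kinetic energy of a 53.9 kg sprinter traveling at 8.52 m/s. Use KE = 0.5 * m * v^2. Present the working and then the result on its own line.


Velocity squared = 72.5904
KE = 0.5 * 53.9 * 72.5904 = 1956.31 J

1956.31 J


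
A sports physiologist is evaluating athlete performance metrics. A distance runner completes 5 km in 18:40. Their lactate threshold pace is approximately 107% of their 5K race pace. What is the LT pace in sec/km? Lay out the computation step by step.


Convert to seconds: 18 min 40 s = 1120 s
Pace per km = 1120 / 5 = 224.0 s/km
LT pace = 224.0 * 1.07 = 239.68 s/km

239.68 s/km


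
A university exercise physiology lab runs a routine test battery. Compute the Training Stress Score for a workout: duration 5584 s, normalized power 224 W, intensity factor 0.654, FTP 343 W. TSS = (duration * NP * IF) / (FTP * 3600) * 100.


Product = 5584 * 224 * 0.654 = 818033.664
Base = 343 * 3600 = 1234800
TSS = 818033.664 / 1234800 * 100 = 66.25

66.25 TSS


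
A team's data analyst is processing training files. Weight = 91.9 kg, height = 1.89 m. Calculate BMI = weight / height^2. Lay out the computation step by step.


height^2 = 1.89^2 = 3.5721
BMI = 91.9 / 3.5721 = 25.73 kg/m^2

25.73 kg/m^2


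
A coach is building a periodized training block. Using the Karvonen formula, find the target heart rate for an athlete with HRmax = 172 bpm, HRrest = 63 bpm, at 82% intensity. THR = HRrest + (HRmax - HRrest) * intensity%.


HRR = 172 - 63 = 109
THR = 63 + 109 * 0.82
= 63 + 89.38
= 152.38 bpm

152.38 bpm


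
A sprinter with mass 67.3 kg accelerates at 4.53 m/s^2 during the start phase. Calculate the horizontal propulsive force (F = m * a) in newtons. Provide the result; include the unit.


F = m * a
= 67.3 * 4.53
= 304.87 N

304.87 N


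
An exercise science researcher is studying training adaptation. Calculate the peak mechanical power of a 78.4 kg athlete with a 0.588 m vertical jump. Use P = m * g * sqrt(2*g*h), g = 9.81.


First, sqrt(2gh) = sqrt(2 * 9.81 * 0.588)
= sqrt(11.53656) = 3.396551 m/s
Power = 78.4 * 9.81 * 3.396551 = 2612.3 W

2612.3 W


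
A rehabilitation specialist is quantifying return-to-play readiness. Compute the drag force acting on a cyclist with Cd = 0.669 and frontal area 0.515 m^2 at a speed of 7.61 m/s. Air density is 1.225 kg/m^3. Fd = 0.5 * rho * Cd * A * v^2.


Step 1: v^2 = 57.9121
Step 2: Fd = 0.5 * 1.225 * 0.669 * 0.515 * 57.9121
= 12.221 N

12.221 N


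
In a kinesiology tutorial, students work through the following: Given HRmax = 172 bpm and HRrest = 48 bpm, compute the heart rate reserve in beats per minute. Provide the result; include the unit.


Heart rate reserve = maximum HR minus resting HR
HRR = 172 - 48 = 124 bpm

124 bpm


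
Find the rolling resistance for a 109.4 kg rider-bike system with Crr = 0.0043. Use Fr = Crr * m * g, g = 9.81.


m * g = 109.4 * 9.81 = 1073.214 N
Fr = 0.0043 * 1073.214 = 4.615 N

4.615 N


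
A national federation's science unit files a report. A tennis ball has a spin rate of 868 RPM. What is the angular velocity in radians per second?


Convert RPM to rad/s: multiply by 2*pi and divide by 60
omega = 868 * 2 * pi / 60
= 90.897 rad/s

90.897 rad/s


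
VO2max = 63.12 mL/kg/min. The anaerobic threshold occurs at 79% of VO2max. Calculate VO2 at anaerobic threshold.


AT fraction = 79 / 100 = 0.79
AT VO2 = 63.12 * 0.79
= 49.86 mL/kg/min

49.86 mL/kg/min


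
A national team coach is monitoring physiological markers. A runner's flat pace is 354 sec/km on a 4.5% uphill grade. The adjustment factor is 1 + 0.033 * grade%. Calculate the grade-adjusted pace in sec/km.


Factor = 1 + 0.033 * 4.5 = 1.1485
Adjusted pace = 354 * 1.1485
= 406.57 sec/km

406.57 s/km


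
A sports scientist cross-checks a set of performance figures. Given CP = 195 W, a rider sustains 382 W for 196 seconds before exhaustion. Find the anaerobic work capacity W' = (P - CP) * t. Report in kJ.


Excess power = 382 - 195 = 187 W
Work above CP = 187 * 196 = 36652 J
W' = 36.652 kJ

36.652 kJ


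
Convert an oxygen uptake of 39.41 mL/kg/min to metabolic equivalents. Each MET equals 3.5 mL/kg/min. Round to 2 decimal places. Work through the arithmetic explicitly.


One MET = 3.5 mL/kg/min
Number of METs = 39.41 / 3.5
= 11.26 METs

11.26 METs


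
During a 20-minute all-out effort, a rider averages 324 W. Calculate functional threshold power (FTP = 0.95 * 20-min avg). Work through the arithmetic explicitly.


FTP = 0.95 * 324
= 307.8 W

307.8 W


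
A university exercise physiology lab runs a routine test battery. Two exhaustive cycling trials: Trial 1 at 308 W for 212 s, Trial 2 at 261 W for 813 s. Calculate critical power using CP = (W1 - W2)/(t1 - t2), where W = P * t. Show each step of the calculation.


W1 = 308 * 212 = 65296 J
W2 = 261 * 813 = 212193 J
CP = (65296 - 212193) / (212 - 813)
= -146897 / -601
= 244.42 W

244.42 W


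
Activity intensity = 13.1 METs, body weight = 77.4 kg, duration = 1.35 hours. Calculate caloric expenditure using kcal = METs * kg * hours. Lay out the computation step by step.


kcal = 13.1 * 77.4 * 1.35
= 1013.94 * 1.35
= 1368.82 kcal

1368.82 kcal


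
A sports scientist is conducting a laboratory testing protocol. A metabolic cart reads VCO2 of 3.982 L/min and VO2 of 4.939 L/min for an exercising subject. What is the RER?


RER = VCO2 / VO2 = 3.982 / 4.939 = 0.8062

0.8062


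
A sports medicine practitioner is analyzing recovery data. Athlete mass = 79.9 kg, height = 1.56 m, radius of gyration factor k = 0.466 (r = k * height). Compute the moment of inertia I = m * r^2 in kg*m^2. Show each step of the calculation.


r = k * height = 0.466 * 1.56 = 0.72696 m
r^2 = 0.72696^2 = 0.528471
I = 79.9 * 0.528471 = 42.225 kg*m^2

42.225 kg*m^2


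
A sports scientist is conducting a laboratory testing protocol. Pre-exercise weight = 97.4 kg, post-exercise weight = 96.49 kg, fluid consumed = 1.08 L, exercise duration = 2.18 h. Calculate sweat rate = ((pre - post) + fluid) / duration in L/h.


Weight loss = 97.4 - 96.49 = 0.91 kg (approx L)
Total sweat = 0.91 + 1.08 = 1.99 L
Sweat rate = 1.99 / 2.18 = 0.913 L/h

0.913 L/h


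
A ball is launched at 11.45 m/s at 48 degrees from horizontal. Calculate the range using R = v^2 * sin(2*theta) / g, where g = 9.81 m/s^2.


sin(2 * 48) = sin(96) = 0.994522
v^2 = 11.45^2 = 131.1025
R = 131.1025 * 0.994522 / 9.81
= 13.291 m

13.291 m


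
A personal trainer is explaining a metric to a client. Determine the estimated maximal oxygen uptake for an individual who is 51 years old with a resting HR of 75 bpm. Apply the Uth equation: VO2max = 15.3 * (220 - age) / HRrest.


HRmax = 220 - 51 = 169
VO2max = 15.3 * (169 / 75)
= 15.3 * 2.2533
= 34.48 mL/kg/min

34.48 mL/kg/min


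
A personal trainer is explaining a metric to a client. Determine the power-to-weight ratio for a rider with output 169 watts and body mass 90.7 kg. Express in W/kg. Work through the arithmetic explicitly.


P/W = 169 / 90.7 = 1.863 W/kg

1.863 W/kg


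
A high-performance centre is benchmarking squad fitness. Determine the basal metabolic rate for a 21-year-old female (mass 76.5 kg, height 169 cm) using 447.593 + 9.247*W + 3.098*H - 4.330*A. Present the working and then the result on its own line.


BMR = 447.593 + 9.247*76.5 + 3.098*169 - 4.330*21
= 1587.62 kcal/day

1587.62 kcal/day


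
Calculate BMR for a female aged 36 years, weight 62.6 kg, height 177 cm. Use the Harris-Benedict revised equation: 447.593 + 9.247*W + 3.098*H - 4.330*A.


Substituting values:
W term = 9.247 * 62.6 = 578.8622
H term = 3.098 * 177 = 548.346
A term = 4.330 * 36 = 155.88
BMR = 1418.92 kcal/day

1418.92 kcal/day


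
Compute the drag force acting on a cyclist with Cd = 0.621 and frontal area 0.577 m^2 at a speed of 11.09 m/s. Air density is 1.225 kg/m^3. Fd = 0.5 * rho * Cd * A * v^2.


Step 1: v^2 = 122.9881
Step 2: Fd = 0.5 * 1.225 * 0.621 * 0.577 * 122.9881
= 26.992 N

26.992 N


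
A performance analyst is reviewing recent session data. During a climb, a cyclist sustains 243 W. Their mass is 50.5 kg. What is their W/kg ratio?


Power-to-weight = 243 W / 50.5 kg
= 4.812 W/kg

4.812 W/kg


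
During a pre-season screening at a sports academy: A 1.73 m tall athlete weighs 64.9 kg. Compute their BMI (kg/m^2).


height^2 = 2.9929 m^2
BMI = 64.9 / 2.9929 = 21.68 kg/m^2

21.68 kg/m^2


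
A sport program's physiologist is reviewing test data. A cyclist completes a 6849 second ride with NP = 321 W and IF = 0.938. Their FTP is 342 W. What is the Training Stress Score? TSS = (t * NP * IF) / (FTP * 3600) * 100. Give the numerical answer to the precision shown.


t * NP * IF = 6849 * 321 * 0.938 = 2062220.202
FTP * 3600 = 1231200
TSS = (2062220.202 / 1231200) * 100 = 167.5

167.5 TSS


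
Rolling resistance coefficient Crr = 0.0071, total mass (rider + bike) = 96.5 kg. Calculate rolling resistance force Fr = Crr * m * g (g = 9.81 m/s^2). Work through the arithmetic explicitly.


Fr = Crr * m * g
= 0.0071 * 96.5 * 9.81
= 6.721 N

6.721 N


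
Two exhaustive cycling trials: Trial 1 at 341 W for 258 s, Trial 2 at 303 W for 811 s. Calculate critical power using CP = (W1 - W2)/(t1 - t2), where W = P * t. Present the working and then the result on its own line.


W1 = 341 * 258 = 87978 J
W2 = 303 * 811 = 245733 J
CP = (87978 - 245733) / (258 - 811)
= -157755 / -553
= 285.27 W

285.27 W


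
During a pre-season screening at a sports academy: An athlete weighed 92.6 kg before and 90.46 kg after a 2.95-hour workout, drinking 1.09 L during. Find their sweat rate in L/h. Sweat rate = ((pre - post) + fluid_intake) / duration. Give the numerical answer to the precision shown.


Body mass change = 2.14 kg
Total sweat loss = 2.14 + 1.09 = 3.23 L
Rate = 3.23 / 2.95 = 1.095 L/h

1.095 L/h


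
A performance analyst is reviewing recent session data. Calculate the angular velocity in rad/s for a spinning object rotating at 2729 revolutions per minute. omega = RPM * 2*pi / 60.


omega = RPM * 2*pi / 60
= 2729 * 6.28318531 / 60
= 285.78 rad/s

285.78 rad/s


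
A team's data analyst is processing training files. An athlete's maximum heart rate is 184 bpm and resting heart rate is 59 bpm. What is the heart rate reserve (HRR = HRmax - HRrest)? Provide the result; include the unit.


HRR = HRmax - HRrest
= 184 - 59
= 125 bpm

125 bpm


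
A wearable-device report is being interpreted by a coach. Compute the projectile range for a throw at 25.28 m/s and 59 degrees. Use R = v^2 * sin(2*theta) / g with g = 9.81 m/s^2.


Two times the angle = 118 degrees
sin(118) = 0.882948
R = 639.0784 * 0.882948 / 9.81 = 57.52 m

57.52 m


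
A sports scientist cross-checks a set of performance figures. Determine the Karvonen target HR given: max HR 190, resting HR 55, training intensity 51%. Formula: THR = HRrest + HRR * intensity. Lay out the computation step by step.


HRR = HRmax - HRrest = 190 - 55 = 135
THR = 55 + 135 * 0.51
= 123.85 bpm

123.85 bpm


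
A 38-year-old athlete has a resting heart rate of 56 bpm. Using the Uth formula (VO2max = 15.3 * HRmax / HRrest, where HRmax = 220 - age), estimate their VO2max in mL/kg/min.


HRmax = 220 - 38 = 182 bpm
Ratio = HRmax / HRrest = 182 / 56 = 3.25
VO2max = 15.3 * 3.25 = 49.73 mL/kg/min

49.73 mL/kg/min


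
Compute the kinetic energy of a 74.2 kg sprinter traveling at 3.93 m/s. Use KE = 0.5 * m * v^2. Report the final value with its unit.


Velocity squared = 15.4449
KE = 0.5 * 74.2 * 15.4449 = 573.01 J

573.01 J


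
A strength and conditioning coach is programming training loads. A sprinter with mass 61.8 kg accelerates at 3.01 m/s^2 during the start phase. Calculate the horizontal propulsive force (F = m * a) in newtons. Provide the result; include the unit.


F = m * a
= 61.8 * 3.01
= 186.02 N

186.02 N


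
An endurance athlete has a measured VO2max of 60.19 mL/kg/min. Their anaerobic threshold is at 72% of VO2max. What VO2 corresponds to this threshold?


Anaerobic threshold VO2 = VO2max * 72%
= 60.19 * 0.72
= 43.34 mL/kg/min

43.34 mL/kg/min


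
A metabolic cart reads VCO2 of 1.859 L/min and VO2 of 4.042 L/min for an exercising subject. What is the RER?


RER = VCO2 / VO2 = 1.859 / 4.042 = 0.4599

0.4599


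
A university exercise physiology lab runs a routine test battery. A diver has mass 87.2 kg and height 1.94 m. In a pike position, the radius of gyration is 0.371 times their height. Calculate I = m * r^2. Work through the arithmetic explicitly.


r = 0.371 * 1.94 = 0.71974 m
I = m * r^2 = 87.2 * 0.518026 = 45.172 kg*m^2

45.172 kg*m^2


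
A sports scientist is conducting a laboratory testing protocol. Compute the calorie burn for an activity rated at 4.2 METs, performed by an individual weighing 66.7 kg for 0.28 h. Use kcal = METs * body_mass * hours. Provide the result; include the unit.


Product of METs and mass = 4.2 * 66.7 = 280.14
Total kcal = 280.14 * 0.28 = 78.44 kcal

78.44 kcal


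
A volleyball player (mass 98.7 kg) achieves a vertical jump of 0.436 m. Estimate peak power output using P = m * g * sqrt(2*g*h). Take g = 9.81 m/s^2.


2 * g * h = 2 * 9.81 * 0.436 = 8.55432
sqrt(8.55432) = 2.924777 m/s
P = 98.7 * 9.81 * 2.924777 = 2831.91 W

2831.91 W


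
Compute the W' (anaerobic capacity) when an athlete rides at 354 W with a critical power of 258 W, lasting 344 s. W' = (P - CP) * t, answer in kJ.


Above-CP power = 96 W
Duration = 344 s
W' = 96 * 344 = 33024 J
Convert: 33024 / 1000 = 33.024 kJ

33.024 kJ


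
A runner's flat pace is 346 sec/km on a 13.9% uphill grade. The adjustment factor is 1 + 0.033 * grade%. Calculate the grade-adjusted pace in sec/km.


Factor = 1 + 0.033 * 13.9 = 1.4587
Adjusted pace = 346 * 1.4587
= 504.71 sec/km

504.71 s/km


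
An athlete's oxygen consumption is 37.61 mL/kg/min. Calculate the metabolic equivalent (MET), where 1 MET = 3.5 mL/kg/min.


MET = VO2 / 3.5
= 37.61 / 3.5
= 10.75 METs

10.75 METs


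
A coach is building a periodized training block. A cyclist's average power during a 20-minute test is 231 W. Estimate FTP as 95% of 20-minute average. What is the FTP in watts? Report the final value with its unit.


FTP = 20-min power * 0.95
= 231 * 0.95
= 219.45 W

219.45 W


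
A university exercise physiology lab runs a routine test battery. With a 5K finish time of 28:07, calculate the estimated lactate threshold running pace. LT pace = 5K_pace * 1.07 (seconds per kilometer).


Race duration = 1687 s for 5 km
Average pace = 1687 / 5 = 337.4 s/km
LT pace = 337.4 * 1.07
= 361.02 s/km

361.02 s/km


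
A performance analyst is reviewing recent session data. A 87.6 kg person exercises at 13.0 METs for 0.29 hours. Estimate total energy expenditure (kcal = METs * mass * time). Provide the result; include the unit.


Energy = METs * mass(kg) * time(h)
= 13.0 * 87.6 * 0.29
= 330.25 kcal

330.25 kcal


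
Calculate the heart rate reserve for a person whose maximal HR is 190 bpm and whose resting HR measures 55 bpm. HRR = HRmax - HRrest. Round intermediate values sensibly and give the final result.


HRmax = 190 bpm
HRrest = 55 bpm
HRR = 190 - 55 = 135 bpm

135 bpm


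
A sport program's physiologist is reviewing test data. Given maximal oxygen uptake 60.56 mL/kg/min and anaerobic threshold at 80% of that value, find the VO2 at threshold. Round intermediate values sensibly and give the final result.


Percentage as decimal = 0.8
VO2 at AT = 60.56 * 0.8 = 48.45 mL/kg/min

48.45 mL/kg/min


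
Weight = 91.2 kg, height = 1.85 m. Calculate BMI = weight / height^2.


height^2 = 1.85^2 = 3.4225
BMI = 91.2 / 3.4225 = 26.65 kg/m^2

26.65 kg/m^2


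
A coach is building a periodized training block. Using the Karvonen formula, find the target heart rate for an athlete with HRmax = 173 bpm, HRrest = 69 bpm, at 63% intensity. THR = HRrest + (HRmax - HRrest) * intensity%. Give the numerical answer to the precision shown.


HRR = 173 - 69 = 104
THR = 69 + 104 * 0.63
= 69 + 65.52
= 134.52 bpm

134.52 bpm


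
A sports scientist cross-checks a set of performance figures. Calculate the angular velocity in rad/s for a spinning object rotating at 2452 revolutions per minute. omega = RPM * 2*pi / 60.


omega = RPM * 2*pi / 60
= 2452 * 6.28318531 / 60
= 256.773 rad/s

256.773 rad/s


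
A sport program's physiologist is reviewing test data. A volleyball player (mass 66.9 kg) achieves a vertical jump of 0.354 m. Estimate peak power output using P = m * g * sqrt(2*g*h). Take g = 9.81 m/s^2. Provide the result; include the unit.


2 * g * h = 2 * 9.81 * 0.354 = 6.94548
sqrt(6.94548) = 2.635428 m/s
P = 66.9 * 9.81 * 2.635428 = 1729.6 W

1729.6 W


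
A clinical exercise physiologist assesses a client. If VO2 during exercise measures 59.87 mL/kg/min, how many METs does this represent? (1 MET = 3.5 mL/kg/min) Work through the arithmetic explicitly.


METs = VO2 / 3.5 = 59.87 / 3.5 = 17.11

17.11 METs


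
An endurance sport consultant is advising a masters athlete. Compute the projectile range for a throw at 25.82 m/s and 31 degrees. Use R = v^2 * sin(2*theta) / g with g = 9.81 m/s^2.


Two times the angle = 62 degrees
sin(62) = 0.882948
R = 666.6724 * 0.882948 / 9.81 = 60.004 m

60.004 m


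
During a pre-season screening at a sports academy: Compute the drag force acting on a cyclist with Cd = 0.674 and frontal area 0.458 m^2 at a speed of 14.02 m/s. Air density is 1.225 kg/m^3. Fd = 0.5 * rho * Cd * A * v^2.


Step 1: v^2 = 196.5604
Step 2: Fd = 0.5 * 1.225 * 0.674 * 0.458 * 196.5604
= 37.164 N

37.164 N


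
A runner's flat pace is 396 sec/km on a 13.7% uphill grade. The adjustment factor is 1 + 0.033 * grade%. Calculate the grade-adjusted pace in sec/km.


Factor = 1 + 0.033 * 13.7 = 1.4521
Adjusted pace = 396 * 1.4521
= 575.03 sec/km

575.03 s/km


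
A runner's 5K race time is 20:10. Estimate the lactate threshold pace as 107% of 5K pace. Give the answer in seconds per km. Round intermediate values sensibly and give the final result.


Total race time = 20*60 + 10 = 1210 seconds
5K pace = 1210 / 5 = 242.0 sec/km
LT pace = 242.0 * 1.07 = 258.94 sec/km

258.94 s/km


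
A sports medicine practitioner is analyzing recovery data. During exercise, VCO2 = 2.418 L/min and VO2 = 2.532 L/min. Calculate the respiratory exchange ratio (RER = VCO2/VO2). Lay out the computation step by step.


RER = VCO2 / VO2
= 2.418 / 2.532
= 0.955

0.955


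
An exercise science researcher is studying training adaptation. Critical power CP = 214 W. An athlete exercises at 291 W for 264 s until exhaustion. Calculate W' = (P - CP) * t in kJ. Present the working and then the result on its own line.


P - CP = 291 - 214 = 77 W
W' = 77 * 264 = 20328 J
= 20328 / 1000 = 20.328 kJ

20.328 kJ


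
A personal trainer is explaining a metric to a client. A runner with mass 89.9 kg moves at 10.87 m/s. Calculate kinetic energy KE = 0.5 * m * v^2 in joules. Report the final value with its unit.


v^2 = 10.87^2 = 118.1569
KE = 0.5 * 89.9 * 118.1569
= 5311.15 J

5311.15 J


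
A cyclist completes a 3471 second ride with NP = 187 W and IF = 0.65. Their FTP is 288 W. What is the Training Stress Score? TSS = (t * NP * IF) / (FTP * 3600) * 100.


t * NP * IF = 3471 * 187 * 0.65 = 421900.05
FTP * 3600 = 1036800
TSS = (421900.05 / 1036800) * 100 = 40.69

40.69 TSS


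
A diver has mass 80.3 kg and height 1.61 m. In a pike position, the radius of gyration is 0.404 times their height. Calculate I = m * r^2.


r = 0.404 * 1.61 = 0.65044 m
I = m * r^2 = 80.3 * 0.423072 = 33.973 kg*m^2

33.973 kg*m^2


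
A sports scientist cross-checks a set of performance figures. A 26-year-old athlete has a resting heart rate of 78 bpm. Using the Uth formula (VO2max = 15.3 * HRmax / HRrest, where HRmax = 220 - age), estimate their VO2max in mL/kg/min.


HRmax = 220 - 26 = 194 bpm
Ratio = HRmax / HRrest = 194 / 78 = 2.4872
VO2max = 15.3 * 2.4872 = 38.05 mL/kg/min

38.05 mL/kg/min


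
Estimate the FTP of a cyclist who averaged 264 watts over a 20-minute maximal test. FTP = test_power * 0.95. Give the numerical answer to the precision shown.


FTP = 264 * 0.95 = 250.8 W

250.8 W


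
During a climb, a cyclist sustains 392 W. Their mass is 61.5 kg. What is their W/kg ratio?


Power-to-weight = 392 W / 61.5 kg
= 6.374 W/kg

6.374 W/kg


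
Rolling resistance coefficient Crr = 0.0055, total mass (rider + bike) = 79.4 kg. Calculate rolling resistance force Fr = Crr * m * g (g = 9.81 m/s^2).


Fr = Crr * m * g
= 0.0055 * 79.4 * 9.81
= 4.284 N

4.284 N


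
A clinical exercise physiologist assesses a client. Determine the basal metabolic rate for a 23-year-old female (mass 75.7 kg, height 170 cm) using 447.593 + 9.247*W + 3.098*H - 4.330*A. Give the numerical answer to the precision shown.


BMR = 447.593 + 9.247*75.7 + 3.098*170 - 4.330*23
= 1574.66 kcal/day

1574.66 kcal/day


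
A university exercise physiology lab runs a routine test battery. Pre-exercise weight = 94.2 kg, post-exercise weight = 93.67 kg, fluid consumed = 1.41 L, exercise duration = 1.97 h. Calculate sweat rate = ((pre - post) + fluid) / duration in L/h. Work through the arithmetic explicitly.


Weight loss = 94.2 - 93.67 = 0.53 kg (approx L)
Total sweat = 0.53 + 1.41 = 1.94 L
Sweat rate = 1.94 / 1.97 = 0.985 L/h

0.985 L/h


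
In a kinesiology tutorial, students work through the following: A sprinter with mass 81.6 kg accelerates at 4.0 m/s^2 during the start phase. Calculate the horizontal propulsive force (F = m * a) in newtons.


F = m * a
= 81.6 * 4.0
= 326.4 N

326.4 N


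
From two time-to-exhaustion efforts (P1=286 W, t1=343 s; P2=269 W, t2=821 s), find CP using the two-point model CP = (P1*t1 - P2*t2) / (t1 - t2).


Work in trial 1 = 98098 J
Work in trial 2 = 220849 J
Delta work = -122751 J
Delta time = -478 s
CP = -122751 / -478 = 256.8 W

256.8 W


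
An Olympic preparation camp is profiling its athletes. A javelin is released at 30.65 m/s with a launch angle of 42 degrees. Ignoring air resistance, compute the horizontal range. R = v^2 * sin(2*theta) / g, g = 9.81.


Launch speed squared = 939.4225
sin(2 * 42 deg) = 0.994522
Range = 939.4225 * 0.994522 / 9.81
= 95.237 m

95.237 m


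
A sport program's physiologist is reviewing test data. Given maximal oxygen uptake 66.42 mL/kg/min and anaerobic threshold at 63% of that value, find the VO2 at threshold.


Percentage as decimal = 0.63
VO2 at AT = 66.42 * 0.63 = 41.84 mL/kg/min

41.84 mL/kg/min


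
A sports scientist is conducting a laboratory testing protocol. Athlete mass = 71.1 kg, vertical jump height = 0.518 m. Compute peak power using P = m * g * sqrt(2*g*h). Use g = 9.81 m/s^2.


sqrt(2 * 9.81 * 0.518) = sqrt(10.16316) = 3.187971 m/s
P = 71.1 * 9.81 * 3.187971
= 2223.58 W

2223.58 W


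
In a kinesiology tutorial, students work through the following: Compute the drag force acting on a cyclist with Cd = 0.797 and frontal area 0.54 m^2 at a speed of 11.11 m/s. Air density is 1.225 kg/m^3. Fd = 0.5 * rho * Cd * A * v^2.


Step 1: v^2 = 123.4321
Step 2: Fd = 0.5 * 1.225 * 0.797 * 0.54 * 123.4321
= 32.538 N

32.538 N


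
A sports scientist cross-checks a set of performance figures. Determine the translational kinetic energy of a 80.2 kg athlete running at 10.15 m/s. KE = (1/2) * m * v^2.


KE = 0.5 * m * v^2
= 0.5 * 80.2 * 10.15^2
= 0.5 * 80.2 * 103.0225
= 4131.2 J

4131.2 J


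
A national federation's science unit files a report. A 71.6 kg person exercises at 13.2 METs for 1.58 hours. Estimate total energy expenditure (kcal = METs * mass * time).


Energy = METs * mass(kg) * time(h)
= 13.2 * 71.6 * 1.58
= 1493.29 kcal

1493.29 kcal


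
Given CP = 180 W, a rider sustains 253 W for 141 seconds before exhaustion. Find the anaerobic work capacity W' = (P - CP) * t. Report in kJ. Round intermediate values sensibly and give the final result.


Excess power = 253 - 180 = 73 W
Work above CP = 73 * 141 = 10293 J
W' = 10.293 kJ

10.293 kJ


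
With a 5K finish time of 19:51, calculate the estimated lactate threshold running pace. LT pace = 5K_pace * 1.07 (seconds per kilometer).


Race duration = 1191 s for 5 km
Average pace = 1191 / 5 = 238.2 s/km
LT pace = 238.2 * 1.07
= 254.87 s/km

254.87 s/km


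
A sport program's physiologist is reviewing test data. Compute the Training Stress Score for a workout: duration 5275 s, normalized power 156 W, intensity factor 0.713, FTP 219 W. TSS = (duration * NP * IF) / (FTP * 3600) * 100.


Product = 5275 * 156 * 0.713 = 586727.7
Base = 219 * 3600 = 788400
TSS = 586727.7 / 788400 * 100 = 74.42

74.42 TSS


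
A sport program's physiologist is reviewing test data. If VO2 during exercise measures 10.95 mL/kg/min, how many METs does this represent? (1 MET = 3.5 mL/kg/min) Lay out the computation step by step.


METs = VO2 / 3.5 = 10.95 / 3.5 = 3.13

3.13 METs


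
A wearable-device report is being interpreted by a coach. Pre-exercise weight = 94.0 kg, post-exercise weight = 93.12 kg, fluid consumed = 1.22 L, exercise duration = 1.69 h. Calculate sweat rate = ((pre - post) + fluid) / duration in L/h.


Weight loss = 94.0 - 93.12 = 0.88 kg (approx L)
Total sweat = 0.88 + 1.22 = 2.1 L
Sweat rate = 2.1 / 1.69 = 1.243 L/h

1.243 L/h


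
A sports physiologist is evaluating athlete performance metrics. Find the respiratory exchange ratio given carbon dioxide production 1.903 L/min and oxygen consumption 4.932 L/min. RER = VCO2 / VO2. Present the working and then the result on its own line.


VCO2 = 1.903 L/min
VO2 = 4.932 L/min
RER = 1.903 / 4.932 = 0.3858

0.3858


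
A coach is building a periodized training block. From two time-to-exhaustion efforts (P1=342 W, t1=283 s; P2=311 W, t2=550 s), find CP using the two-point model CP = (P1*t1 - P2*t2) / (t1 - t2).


Work in trial 1 = 96786 J
Work in trial 2 = 171050 J
Delta work = -74264 J
Delta time = -267 s
CP = -74264 / -267 = 278.14 W

278.14 W


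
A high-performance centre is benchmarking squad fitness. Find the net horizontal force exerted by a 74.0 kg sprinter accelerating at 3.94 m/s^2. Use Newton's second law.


Newton's second law: F = m * a
F = 74.0 * 3.94 = 291.56 N

291.56 N


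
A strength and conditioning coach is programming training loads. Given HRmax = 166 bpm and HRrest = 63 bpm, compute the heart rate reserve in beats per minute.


Heart rate reserve = maximum HR minus resting HR
HRR = 166 - 63 = 103 bpm

103 bpm


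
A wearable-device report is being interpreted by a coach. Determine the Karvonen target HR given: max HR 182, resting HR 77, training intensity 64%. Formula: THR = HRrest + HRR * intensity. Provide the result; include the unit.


HRR = HRmax - HRrest = 182 - 77 = 105
THR = 77 + 105 * 0.64
= 144.2 bpm

144.2 bpm


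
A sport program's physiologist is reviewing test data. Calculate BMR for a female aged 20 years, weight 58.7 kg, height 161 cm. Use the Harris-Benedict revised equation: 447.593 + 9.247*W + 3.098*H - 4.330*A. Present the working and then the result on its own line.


Substituting values:
W term = 9.247 * 58.7 = 542.7989
H term = 3.098 * 161 = 498.778
A term = 4.330 * 20 = 86.6
BMR = 1402.57 kcal/day

1402.57 kcal/day


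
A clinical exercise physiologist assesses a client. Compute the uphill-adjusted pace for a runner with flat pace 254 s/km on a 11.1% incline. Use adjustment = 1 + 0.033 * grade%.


Adjustment factor = 1 + 0.033 * 11.1 = 1.3663
Grade-adjusted pace = 254 * 1.3663 = 347.04 s/km

347.04 s/km


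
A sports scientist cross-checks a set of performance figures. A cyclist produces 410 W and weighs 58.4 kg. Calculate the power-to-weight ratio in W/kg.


P/W = power / mass
= 410 / 58.4
= 7.021 W/kg

7.021 W/kg


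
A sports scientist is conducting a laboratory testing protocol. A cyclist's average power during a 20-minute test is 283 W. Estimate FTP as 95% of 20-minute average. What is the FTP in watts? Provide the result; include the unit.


FTP = 20-min power * 0.95
= 283 * 0.95
= 268.85 W

268.85 W


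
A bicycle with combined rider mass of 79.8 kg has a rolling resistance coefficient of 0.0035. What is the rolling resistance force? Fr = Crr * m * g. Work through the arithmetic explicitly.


Fr = 0.0035 * 79.8 * 9.81
= 0.2793 * 9.81
= 2.74 N

2.74 N


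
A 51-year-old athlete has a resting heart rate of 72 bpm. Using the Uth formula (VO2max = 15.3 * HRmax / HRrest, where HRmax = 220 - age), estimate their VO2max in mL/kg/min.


HRmax = 220 - 51 = 169 bpm
Ratio = HRmax / HRrest = 169 / 72 = 2.3472
VO2max = 15.3 * 2.3472 = 35.91 mL/kg/min

35.91 mL/kg/min


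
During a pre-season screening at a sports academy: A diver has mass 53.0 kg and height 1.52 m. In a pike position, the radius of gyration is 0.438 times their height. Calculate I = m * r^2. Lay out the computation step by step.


r = 0.438 * 1.52 = 0.66576 m
I = m * r^2 = 53.0 * 0.443236 = 23.492 kg*m^2

23.492 kg*m^2


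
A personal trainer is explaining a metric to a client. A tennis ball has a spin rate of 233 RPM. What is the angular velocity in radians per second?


Convert RPM to rad/s: multiply by 2*pi and divide by 60
omega = 233 * 2 * pi / 60
= 24.4 rad/s

24.4 rad/s


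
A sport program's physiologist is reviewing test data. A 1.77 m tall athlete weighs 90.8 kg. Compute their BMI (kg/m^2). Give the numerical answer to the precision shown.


height^2 = 3.1329 m^2
BMI = 90.8 / 3.1329 = 28.98 kg/m^2

28.98 kg/m^2


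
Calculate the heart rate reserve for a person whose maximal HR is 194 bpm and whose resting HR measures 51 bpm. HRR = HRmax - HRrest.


HRmax = 194 bpm
HRrest = 51 bpm
HRR = 194 - 51 = 143 bpm

143 bpm


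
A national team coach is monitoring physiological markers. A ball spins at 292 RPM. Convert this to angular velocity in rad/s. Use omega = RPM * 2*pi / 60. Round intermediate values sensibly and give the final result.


omega = 292 * 2 * pi / 60
= 292 * 6.28318531 / 60
= 1834.69 / 60
= 30.578 rad/s

30.578 rad/s


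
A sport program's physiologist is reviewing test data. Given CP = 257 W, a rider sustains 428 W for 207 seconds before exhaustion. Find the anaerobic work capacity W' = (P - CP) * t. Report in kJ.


Excess power = 428 - 257 = 171 W
Work above CP = 171 * 207 = 35397 J
W' = 35.397 kJ

35.397 kJ


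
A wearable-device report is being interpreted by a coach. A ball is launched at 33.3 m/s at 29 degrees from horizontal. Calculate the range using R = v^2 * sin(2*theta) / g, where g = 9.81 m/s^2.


sin(2 * 29) = sin(58) = 0.848048
v^2 = 33.3^2 = 1108.89
R = 1108.89 * 0.848048 / 9.81
= 95.861 m

95.861 m


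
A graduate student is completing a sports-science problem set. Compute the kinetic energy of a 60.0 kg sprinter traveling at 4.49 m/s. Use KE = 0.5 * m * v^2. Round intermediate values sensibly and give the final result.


Velocity squared = 20.1601
KE = 0.5 * 60.0 * 20.1601 = 604.8 J

604.8 J


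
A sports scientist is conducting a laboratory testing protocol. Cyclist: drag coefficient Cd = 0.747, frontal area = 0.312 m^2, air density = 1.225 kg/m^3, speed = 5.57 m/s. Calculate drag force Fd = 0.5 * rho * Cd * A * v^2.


v^2 = 5.57^2 = 31.0249
Fd = 0.5 * 1.225 * 0.747 * 0.312 * 31.0249
= 4.429 N

4.429 N


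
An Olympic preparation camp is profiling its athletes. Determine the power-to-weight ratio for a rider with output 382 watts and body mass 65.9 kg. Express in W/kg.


P/W = 382 / 65.9 = 5.797 W/kg

5.797 W/kg


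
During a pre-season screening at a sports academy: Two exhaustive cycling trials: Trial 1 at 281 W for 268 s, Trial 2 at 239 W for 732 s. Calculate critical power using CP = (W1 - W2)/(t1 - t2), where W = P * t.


W1 = 281 * 268 = 75308 J
W2 = 239 * 732 = 174948 J
CP = (75308 - 174948) / (268 - 732)
= -99640 / -464
= 214.74 W

214.74 W


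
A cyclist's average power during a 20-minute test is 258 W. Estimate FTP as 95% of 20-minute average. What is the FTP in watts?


FTP = 20-min power * 0.95
= 258 * 0.95
= 245.1 W

245.1 W


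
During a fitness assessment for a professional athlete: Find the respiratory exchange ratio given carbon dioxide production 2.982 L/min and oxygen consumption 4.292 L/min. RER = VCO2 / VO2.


VCO2 = 2.982 L/min
VO2 = 4.292 L/min
RER = 2.982 / 4.292 = 0.6948

0.6948


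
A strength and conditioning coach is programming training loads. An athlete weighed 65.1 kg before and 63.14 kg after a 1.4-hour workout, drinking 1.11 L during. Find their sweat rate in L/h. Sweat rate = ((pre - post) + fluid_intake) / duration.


Body mass change = 1.96 kg
Total sweat loss = 1.96 + 1.11 = 3.07 L
Rate = 3.07 / 1.4 = 2.193 L/h

2.193 L/h


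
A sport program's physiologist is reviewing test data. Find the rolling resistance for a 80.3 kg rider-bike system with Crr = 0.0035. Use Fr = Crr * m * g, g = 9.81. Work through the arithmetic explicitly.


m * g = 80.3 * 9.81 = 787.743 N
Fr = 0.0035 * 787.743 = 2.757 N

2.757 N


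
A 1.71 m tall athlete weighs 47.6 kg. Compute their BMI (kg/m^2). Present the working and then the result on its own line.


height^2 = 2.9241 m^2
BMI = 47.6 / 2.9241 = 16.28 kg/m^2

16.28 kg/m^2


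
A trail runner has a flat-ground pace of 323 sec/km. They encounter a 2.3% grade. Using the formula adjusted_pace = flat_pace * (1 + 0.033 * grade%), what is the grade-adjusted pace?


Grade factor = 1 + 0.033 * 2.3 = 1.0759
Adjusted = 323 * 1.0759 = 347.52 sec/km

347.52 s/km


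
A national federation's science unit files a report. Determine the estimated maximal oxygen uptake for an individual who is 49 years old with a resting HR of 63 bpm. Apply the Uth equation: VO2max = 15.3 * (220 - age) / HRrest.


HRmax = 220 - 49 = 171
VO2max = 15.3 * (171 / 63)
= 15.3 * 2.7143
= 41.53 mL/kg/min

41.53 mL/kg/min


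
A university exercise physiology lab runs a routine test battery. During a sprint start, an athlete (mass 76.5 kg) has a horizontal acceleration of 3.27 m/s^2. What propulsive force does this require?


Propulsive force = mass * acceleration
= 76.5 kg * 3.27 m/s^2
= 250.16 N

250.16 N


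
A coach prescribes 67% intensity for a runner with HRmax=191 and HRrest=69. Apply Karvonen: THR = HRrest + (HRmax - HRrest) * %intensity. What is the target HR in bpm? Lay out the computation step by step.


Heart rate reserve = 191 - 69 = 122
Intensity fraction = 67 / 100 = 0.67
THR = 69 + 122 * 0.67 = 150.74 bpm

150.74 bpm
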